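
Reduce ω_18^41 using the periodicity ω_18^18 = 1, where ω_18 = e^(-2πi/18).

Since ω_18^18 = 1, powers reduce modulo 18.
41 mod 18 = 5
So ω_18^41 = ω_18^5 = e^(-2πi·5/18)

ω_18^41 = ω_18^5 = -0.1736-0.9848i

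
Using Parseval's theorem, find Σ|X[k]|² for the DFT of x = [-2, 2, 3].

Parseval: Σ|x[n]|² = (1/N)Σ|X[k]|², so Σ|X[k]|² = N·Σ|x[n]|² = 3·17.0000

Σ|X[k]|² = N·Σ|x[n]|² = 3·17.0000 = 51.0000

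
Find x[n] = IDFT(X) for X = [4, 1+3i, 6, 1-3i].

x[n] = (1/4) Σ(k=0 to 3) X[k] · e^(2πikn/4)

Computing each x[n]:
x[0] = 3
x[1] = -2
x[2] = 2
x[3] = 1

x = [3, -2, 2, 1]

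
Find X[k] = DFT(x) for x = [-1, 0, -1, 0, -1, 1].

X[k] = Σ(n=0 to 5) x[n] · ω_6^(nk)
where ω_6 = e^(-2πi/6)

Computing each X[k]:
X[0] = -2
X[1] = 0.5000+0.8660i
X[2] = -0.5000+0.8660i
X[3] = -4
X[4] = -0.5000-0.8660i
X[5] = 0.5000-0.8660i

X = [-2, 0.5000+0.8660i, -0.5000+0.8660i, -4, -0.5000-0.8660i, 0.5000-0.8660i]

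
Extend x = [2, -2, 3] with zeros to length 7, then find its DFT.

Original 3-point DFT: [3, 1.5000+4.3301i, 1.5000-4.3301i]
Zero-padded 7-point DFT provides frequency interpolation.

DFT_7([x, 0, ...]) = [3, 0.0855-1.3611i, -0.2579+3.2515i, 5.6724+3.2133i, 5.6724-3.2133i, -0.2579-3.2515i, 0.0855+1.3611i]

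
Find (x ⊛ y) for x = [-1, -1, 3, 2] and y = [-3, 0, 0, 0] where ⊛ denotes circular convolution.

(x ⊛ y)[n] = Σ(m=0 to 3) x[m] · y[(n-m) mod 4]

Computing each output sample:
(x ⊛ y)[0] = 3
(x ⊛ y)[1] = 3
(x ⊛ y)[2] = -9
(x ⊛ y)[3] = -6

x ⊛ y = [3, 3, -9, -6]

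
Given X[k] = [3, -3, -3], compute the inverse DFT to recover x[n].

x[n] = (1/3) Σ(k=0 to 2) X[k] · e^(2πikn/3)

Computing each x[n]:
x[0] = -1
x[1] = 2
x[2] = 2

x = [-1, 2, 2]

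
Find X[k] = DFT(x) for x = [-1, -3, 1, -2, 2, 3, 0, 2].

X[k] = Σ(n=0 to 7) x[n] · ω_8^(nk)
where ω_8 = e^(-2πi/8)

Computing each X[k]:
X[0] = 2
X[1] = -4.4142+6.0711i
X[2] = 0
X[3] = -1.5858+8.0711i
X[4] = 2
X[5] = -1.5858-8.0711i
X[6] = 0
X[7] = -4.4142-6.0711i

X = [2, -4.4142+6.0711i, 0, -1.5858+8.0711i, 2, -1.5858-8.0711i, 0, -4.4142-6.0711i]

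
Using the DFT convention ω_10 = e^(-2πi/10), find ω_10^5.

ω_10^5 = e^(-2πi·5/10)
= cos(-2π·5/10) + i·sin(-2π·5/10)
= cos(-10π/10) + i·sin(-10π/10)

ω_10^5 = cos(-10π/10) + i·sin(-10π/10) = -1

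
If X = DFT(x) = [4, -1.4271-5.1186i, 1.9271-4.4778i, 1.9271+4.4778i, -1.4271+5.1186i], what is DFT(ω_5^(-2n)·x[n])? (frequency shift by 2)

Modulation property: DFT(ω_5^(-2n)·x[n]) = X[(k-2) mod 5], so circularly shift X by 2 positions.

X[k-2] = [1.9271+4.4778i, -1.4271+5.1186i, 4, -1.4271-5.1186i, 1.9271-4.4778i]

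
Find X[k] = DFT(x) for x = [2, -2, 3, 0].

X[k] = Σ(n=0 to 3) x[n] · ω_4^(nk)
where ω_4 = e^(-2πi/4)

Computing each X[k]:
X[0] = 3
X[1] = -1+2i
X[2] = 7
X[3] = -1-2i

X = [3, -1+2i, 7, -1-2i]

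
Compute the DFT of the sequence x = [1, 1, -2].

X[k] = Σ(n=0 to 2) x[n] · ω_3^(nk)
where ω_3 = e^(-2πi/3)

Computing each X[k]:
X[0] = 0
X[1] = 1.5000-2.5981i
X[2] = 1.5000+2.5981i

X = [0, 1.5000-2.5981i, 1.5000+2.5981i]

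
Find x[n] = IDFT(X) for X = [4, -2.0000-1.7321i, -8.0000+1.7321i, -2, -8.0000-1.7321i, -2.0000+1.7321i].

x[n] = (1/6) Σ(k=0 to 5) X[k] · e^(2πikn/6)

Computing each x[n]:
x[0] = -3
x[1] = 2
x[2] = 3
x[3] = -1
x[4] = 1
x[5] = 2

x = [-3, 2, 3, -1, 1, 2]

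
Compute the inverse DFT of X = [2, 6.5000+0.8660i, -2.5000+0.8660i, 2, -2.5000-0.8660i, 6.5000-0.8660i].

x[n] = (1/6) Σ(k=0 to 5) X[k] · e^(2πikn/6)

Computing each x[n]:
x[0] = 2
x[1] = 1
x[2] = 0
x[3] = -3
x[4] = 0
x[5] = 2

x = [2, 1, 0, -3, 0, 2]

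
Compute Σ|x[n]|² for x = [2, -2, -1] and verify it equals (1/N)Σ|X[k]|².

Time domain:
Σ|x[n]|² = |2|² + |-2|² + |-1|² = 9.0000

Frequency domain:
(1/3)Σ|X[k]|² = (1/3)(|-1|² + |3.5000+0.8660i|² + |3.5000-0.8660i|²) = (1/3)·27.0000 = 9.0000

Both sides agree, confirming Parseval's theorem.

Σ|x[n]|² = (1/N)Σ|X[k]|² = 9.0000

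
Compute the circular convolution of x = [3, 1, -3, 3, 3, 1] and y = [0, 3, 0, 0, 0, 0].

(x ⊛ y)[n] = Σ(m=0 to 5) x[m] · y[(n-m) mod 6]

Computing each output sample:
(x ⊛ y)[0] = 3
(x ⊛ y)[1] = 9
(x ⊛ y)[2] = 3
(x ⊛ y)[3] = -9
(x ⊛ y)[4] = 9
(x ⊛ y)[5] = 9

x ⊛ y = [3, 9, 3, -9, 9, 9]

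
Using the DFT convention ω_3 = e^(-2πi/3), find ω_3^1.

ω_3^1 = e^(-2πi·1/3)
= cos(-2π·1/3) + i·sin(-2π·1/3)
= cos(-2π/3) + i·sin(-2π/3)

ω_3^1 = cos(-2π/3) + i·sin(-2π/3) = -0.5000-0.8660i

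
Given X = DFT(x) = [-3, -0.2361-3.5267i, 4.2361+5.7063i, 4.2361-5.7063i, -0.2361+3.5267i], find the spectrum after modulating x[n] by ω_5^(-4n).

Modulation property: DFT(ω_5^(-4n)·x[n]) = X[(k-4) mod 5], so circularly shift X by 4 positions.

X[k-4] = [-0.2361-3.5267i, 4.2361+5.7063i, 4.2361-5.7063i, -0.2361+3.5267i, -3]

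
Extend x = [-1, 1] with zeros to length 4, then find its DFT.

Original 2-point DFT: [0, -2]
Zero-padded 4-point DFT provides frequency interpolation.

DFT_4([x, 0, ...]) = [0, -1-1i, -2, -1+1i]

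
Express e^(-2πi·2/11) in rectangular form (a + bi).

ω_11^2 = e^(-2πi·2/11)
= cos(-2π·2/11) + i·sin(-2π·2/11)
= cos(-4π/11) + i·sin(-4π/11)

ω_11^2 = cos(-4π/11) + i·sin(-4π/11) = 0.4154-0.9096i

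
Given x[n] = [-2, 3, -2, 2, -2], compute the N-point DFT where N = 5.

X[k] = Σ(n=0 to 4) x[n] · ω_5^(nk)
where ω_5 = e^(-2πi/5)

Computing each X[k]:
X[0] = -1
X[1] = -1.6910-2.4041i
X[2] = -2.8090-6.7432i
X[3] = -2.8090+6.7432i
X[4] = -1.6910+2.4041i

X = [-1, -1.6910-2.4041i, -2.8090-6.7432i, -2.8090+6.7432i, -1.6910+2.4041i]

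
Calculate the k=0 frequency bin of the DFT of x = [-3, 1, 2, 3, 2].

X[0] = Σ(n=0 to 4) x[n] · ω_5^0 = Σ x[n]
= (-3) + (1) + (2) + (3) + (2)

X[0] = 5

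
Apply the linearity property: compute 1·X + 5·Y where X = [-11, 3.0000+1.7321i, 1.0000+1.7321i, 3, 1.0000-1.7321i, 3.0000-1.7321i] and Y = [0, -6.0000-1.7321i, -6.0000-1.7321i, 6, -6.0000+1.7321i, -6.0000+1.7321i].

By linearity: DFT(1x + 5y) = 1·DFT(x) + 5·DFT(y)
= 1·[-11, 3.0000+1.7321i, 1.0000+1.7321i, 3, 1.0000-1.7321i, 3.0000-1.7321i] + 5·[0, -6.0000-1.7321i, -6.0000-1.7321i, 6, -6.0000+1.7321i, -6.0000+1.7321i]

Computing element-wise:
Z[0] = 1·(-11) + 5·(0) = -11
Z[1] = 1·(3.0000+1.7321i) + 5·(-6.0000-1.7321i) = -27.0000-6.9284i
Z[2] = 1·(1.0000+1.7321i) + 5·(-6.0000-1.7321i) = -29.0000-6.9284i
Z[3] = 1·(3) + 5·(6) = 33
Z[4] = 1·(1.0000-1.7321i) + 5·(-6.0000+1.7321i) = -29.0000+6.9284i
Z[5] = 1·(3.0000-1.7321i) + 5·(-6.0000+1.7321i) = -27.0000+6.9284i

DFT(1x + 5y) = 1·X + 5·Y = [-11, -27.0000-6.9284i, -29.0000-6.9284i, 33, -29.0000+6.9284i, -27.0000+6.9284i]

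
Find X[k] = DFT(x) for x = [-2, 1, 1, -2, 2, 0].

X[k] = Σ(n=0 to 5) x[n] · ω_6^(nk)
where ω_6 = e^(-2πi/6)

Computing each X[k]:
X[0] = 0
X[1] = -1
X[2] = -6.0000-1.7321i
X[3] = 2
X[4] = -6.0000+1.7321i
X[5] = -1

X = [0, -1, -6.0000-1.7321i, 2, -6.0000+1.7321i, -1]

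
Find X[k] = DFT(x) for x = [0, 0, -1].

X[k] = Σ(n=0 to 2) x[n] · ω_3^(nk)
where ω_3 = e^(-2πi/3)

Computing each X[k]:
X[0] = -1
X[1] = 0.5000-0.8660i
X[2] = 0.5000+0.8660i

X = [-1, 0.5000-0.8660i, 0.5000+0.8660i]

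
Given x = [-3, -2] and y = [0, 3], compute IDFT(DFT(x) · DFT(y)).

(x ⊛ y)[n] = Σ(m=0 to 1) x[m] · y[(n-m) mod 2]

Computing each output sample:
(x ⊛ y)[0] = -6
(x ⊛ y)[1] = -9

x ⊛ y = [-6, -9]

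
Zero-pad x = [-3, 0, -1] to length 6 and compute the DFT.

Original 3-point DFT: [-4, -2.5000-0.8660i, -2.5000+0.8660i]
Zero-padded 6-point DFT provides frequency interpolation.

DFT_6([x, 0, ...]) = [-4, -2.5000+0.8660i, -2.5000-0.8660i, -4, -2.5000+0.8660i, -2.5000-0.8660i]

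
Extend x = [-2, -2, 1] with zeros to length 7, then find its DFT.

Original 3-point DFT: [-3, -1.5000+2.5981i, -1.5000-2.5981i]
Zero-padded 7-point DFT provides frequency interpolation.

DFT_7([x, 0, ...]) = [-3, -3.4695+0.5887i, -2.4559+2.3837i, 0.4254+1.6496i, 0.4254-1.6496i, -2.4559-2.3837i, -3.4695-0.5887i]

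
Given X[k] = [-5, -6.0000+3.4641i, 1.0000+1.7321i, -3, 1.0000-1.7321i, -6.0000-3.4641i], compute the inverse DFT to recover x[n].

x[n] = (1/6) Σ(k=0 to 5) X[k] · e^(2πikn/6)

Computing each x[n]:
x[0] = -3
x[1] = -3
x[2] = -1
x[3] = 2
x[4] = 0
x[5] = 0

x = [-3, -3, -1, 2, 0, 0]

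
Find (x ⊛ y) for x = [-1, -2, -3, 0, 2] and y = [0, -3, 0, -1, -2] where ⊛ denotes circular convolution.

(x ⊛ y)[n] = Σ(m=0 to 4) x[m] · y[(n-m) mod 5]

Computing each output sample:
(x ⊛ y)[0] = 1
(x ⊛ y)[1] = 9
(x ⊛ y)[2] = 4
(x ⊛ y)[3] = 6
(x ⊛ y)[4] = 4

x ⊛ y = [1, 9, 4, 6, 4]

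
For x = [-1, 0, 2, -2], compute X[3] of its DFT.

X[3] = Σ(n=0 to 3) x[n] · ω_4^(3n) where ω_4 = e^(-2πi/4)
= (-1)·ω_4^0 + (0)·ω_4^3 + (2)·ω_4^6 + (-2)·ω_4^9

X[3] = -3+2i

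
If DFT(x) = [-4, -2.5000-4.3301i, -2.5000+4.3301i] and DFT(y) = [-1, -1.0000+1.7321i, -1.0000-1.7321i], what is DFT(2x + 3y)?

By linearity: DFT(2x + 3y) = 2·DFT(x) + 3·DFT(y)
= 2·[-4, -2.5000-4.3301i, -2.5000+4.3301i] + 3·[-1, -1.0000+1.7321i, -1.0000-1.7321i]

Computing element-wise:
Z[0] = 2·(-4) + 3·(-1) = -11
Z[1] = 2·(-2.5000-4.3301i) + 3·(-1.0000+1.7321i) = -8.0000-3.4639i
Z[2] = 2·(-2.5000+4.3301i) + 3·(-1.0000-1.7321i) = -8.0000+3.4639i

DFT(2x + 3y) = 2·X + 3·Y = [-11, -8.0000-3.4639i, -8.0000+3.4639i]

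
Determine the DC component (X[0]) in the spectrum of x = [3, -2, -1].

X[0] = Σ(n=0 to 2) x[n] · ω_3^0 = Σ x[n]
= (3) + (-2) + (-1)

X[0] = 0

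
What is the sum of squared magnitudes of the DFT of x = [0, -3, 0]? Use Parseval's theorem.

Parseval: Σ|x[n]|² = (1/N)Σ|X[k]|², so Σ|X[k]|² = N·Σ|x[n]|² = 3·9.0000

Σ|X[k]|² = N·Σ|x[n]|² = 3·9.0000 = 27.0000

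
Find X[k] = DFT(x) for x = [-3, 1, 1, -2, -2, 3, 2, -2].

X[k] = Σ(n=0 to 7) x[n] · ω_8^(nk)
where ω_8 = e^(-2πi/8)

Computing each X[k]:
X[0] = -2
X[1] = -2.4142+2.4142i
X[2] = -8-8i
X[3] = 0.4142+0.4142i
X[4] = -2
X[5] = 0.4142-0.4142i
X[6] = -8+8i
X[7] = -2.4142-2.4142i

X = [-2, -2.4142+2.4142i, -8-8i, 0.4142+0.4142i, -2, 0.4142-0.4142i, -8+8i, -2.4142-2.4142i]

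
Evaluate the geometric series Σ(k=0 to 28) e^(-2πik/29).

Sum of all nth roots of unity equals 0 for n > 1 (geometric series with r ≠ 1).

0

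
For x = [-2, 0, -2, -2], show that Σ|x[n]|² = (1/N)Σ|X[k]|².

Time domain:
Σ|x[n]|² = |-2|² + |0|² + |-2|² + |-2|² = 12.0000

Frequency domain:
(1/4)Σ|X[k]|² = (1/4)(|-6|² + |-2i|² + |-2|² + |2i|²) = (1/4)·48.0000 = 12.0000

Both sides agree, confirming Parseval's theorem.

Σ|x[n]|² = (1/N)Σ|X[k]|² = 12.0000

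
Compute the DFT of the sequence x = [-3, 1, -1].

X[k] = Σ(n=0 to 2) x[n] · ω_3^(nk)
where ω_3 = e^(-2πi/3)

Computing each X[k]:
X[0] = -3
X[1] = -3.0000-1.7321i
X[2] = -3.0000+1.7321i

X = [-3, -3.0000-1.7321i, -3.0000+1.7321i]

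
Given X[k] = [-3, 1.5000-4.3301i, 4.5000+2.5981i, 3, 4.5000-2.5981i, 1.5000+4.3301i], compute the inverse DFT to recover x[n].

x[n] = (1/6) Σ(k=0 to 5) X[k] · e^(2πikn/6)

Computing each x[n]:
x[0] = 2
x[1] = -1
x[2] = 1
x[3] = 0
x[4] = -3
x[5] = -2

x = [2, -1, 1, 0, -3, -2]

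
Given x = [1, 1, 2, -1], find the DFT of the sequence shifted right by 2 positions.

Time shift by 2: X_shifted[k] = ω_4^(2k) · X[k]
Shifted x = [2, -1, 1, 1]

DFT(x[n-2]) = [3, 1+2i, 3, 1-2i]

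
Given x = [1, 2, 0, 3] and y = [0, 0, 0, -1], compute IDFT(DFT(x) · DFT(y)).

(x ⊛ y)[n] = Σ(m=0 to 3) x[m] · y[(n-m) mod 4]

Computing each output sample:
(x ⊛ y)[0] = -2
(x ⊛ y)[1] = 0
(x ⊛ y)[2] = -3
(x ⊛ y)[3] = -1

x ⊛ y = [-2, 0, -3, -1]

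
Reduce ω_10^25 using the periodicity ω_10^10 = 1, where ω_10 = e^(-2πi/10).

Since ω_10^10 = 1, powers reduce modulo 10.
25 mod 10 = 5
So ω_10^25 = ω_10^5 = e^(-2πi·5/10)

ω_10^25 = ω_10^5 = -1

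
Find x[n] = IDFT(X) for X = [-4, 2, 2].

x[n] = (1/3) Σ(k=0 to 2) X[k] · e^(2πikn/3)

Computing each x[n]:
x[0] = 0
x[1] = -2
x[2] = -2

x = [0, -2, -2]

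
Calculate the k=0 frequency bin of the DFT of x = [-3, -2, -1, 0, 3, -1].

X[0] = Σ(n=0 to 5) x[n] · ω_6^0 = Σ x[n]
= (-3) + (-2) + (-1) + (0) + (3) + (-1)

X[0] = -4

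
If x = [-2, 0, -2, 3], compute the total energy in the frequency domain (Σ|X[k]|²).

Parseval: Σ|x[n]|² = (1/N)Σ|X[k]|², so Σ|X[k]|² = N·Σ|x[n]|² = 4·17.0000

Σ|X[k]|² = N·Σ|x[n]|² = 4·17.0000 = 68.0000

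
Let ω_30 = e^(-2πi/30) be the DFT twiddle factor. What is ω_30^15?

ω_30^15 = e^(-2πi·15/30)
= cos(-2π·15/30) + i·sin(-2π·15/30)
= cos(-30π/30) + i·sin(-30π/30)

ω_30^15 = cos(-30π/30) + i·sin(-30π/30) = -1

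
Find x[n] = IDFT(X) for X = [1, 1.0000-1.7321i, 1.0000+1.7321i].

x[n] = (1/3) Σ(k=0 to 2) X[k] · e^(2πikn/3)

Computing each x[n]:
x[0] = 1
x[1] = 1
x[2] = -1

x = [1, 1, -1]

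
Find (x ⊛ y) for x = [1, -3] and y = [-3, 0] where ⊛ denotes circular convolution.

(x ⊛ y)[n] = Σ(m=0 to 1) x[m] · y[(n-m) mod 2]

Computing each output sample:
(x ⊛ y)[0] = -3
(x ⊛ y)[1] = 9

x ⊛ y = [-3, 9]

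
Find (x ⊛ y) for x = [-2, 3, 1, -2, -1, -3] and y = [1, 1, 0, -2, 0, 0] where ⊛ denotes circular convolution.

(x ⊛ y)[n] = Σ(m=0 to 5) x[m] · y[(n-m) mod 6]

Computing each output sample:
(x ⊛ y)[0] = -1
(x ⊛ y)[1] = 3
(x ⊛ y)[2] = 10
(x ⊛ y)[3] = 3
(x ⊛ y)[4] = -9
(x ⊛ y)[5] = -6

x ⊛ y = [-1, 3, 10, 3, -9, -6]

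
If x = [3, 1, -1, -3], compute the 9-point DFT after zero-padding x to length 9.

Original 4-point DFT: [0, 4-4i, 4, 4+4i]
Zero-padded 9-point DFT provides frequency interpolation.

DFT_9([x, 0, ...]) = [0, 5.0924+2.9401i, 5.6133-3.2409i, -1.7321i, 2.7943+1.6133i, 2.7943-1.6133i, 1.7321i, 5.6133+3.2409i, 5.0924-2.9401i]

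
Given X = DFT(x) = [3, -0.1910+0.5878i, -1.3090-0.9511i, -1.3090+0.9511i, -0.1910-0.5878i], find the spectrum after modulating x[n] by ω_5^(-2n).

Modulation property: DFT(ω_5^(-2n)·x[n]) = X[(k-2) mod 5], so circularly shift X by 2 positions.

X[k-2] = [-1.3090+0.9511i, -0.1910-0.5878i, 3, -0.1910+0.5878i, -1.3090-0.9511i]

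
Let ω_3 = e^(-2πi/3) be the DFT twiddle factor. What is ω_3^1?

ω_3^1 = e^(-2πi·1/3)
= cos(-2π·1/3) + i·sin(-2π·1/3)
= cos(-2π/3) + i·sin(-2π/3)

ω_3^1 = cos(-2π/3) + i·sin(-2π/3) = -0.5000-0.8660i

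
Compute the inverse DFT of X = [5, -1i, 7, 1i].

x[n] = (1/4) Σ(k=0 to 3) X[k] · e^(2πikn/4)

Computing each x[n]:
x[0] = 3
x[1] = 0
x[2] = 3
x[3] = -1

x = [3, 0, 3, -1]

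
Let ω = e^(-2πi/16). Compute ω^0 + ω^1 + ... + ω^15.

Sum of all nth roots of unity equals 0 for n > 1 (geometric series with r ≠ 1).

0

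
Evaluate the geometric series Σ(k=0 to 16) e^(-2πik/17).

Sum of all nth roots of unity equals 0 for n > 1 (geometric series with r ≠ 1).

0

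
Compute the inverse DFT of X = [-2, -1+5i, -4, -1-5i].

x[n] = (1/4) Σ(k=0 to 3) X[k] · e^(2πikn/4)

Computing each x[n]:
x[0] = -2
x[1] = -2
x[2] = -1
x[3] = 3

x = [-2, -2, -1, 3]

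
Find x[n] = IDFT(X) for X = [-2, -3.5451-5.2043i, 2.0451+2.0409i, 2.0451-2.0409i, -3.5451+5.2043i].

x[n] = (1/5) Σ(k=0 to 4) X[k] · e^(2πikn/5)

Computing each x[n]:
x[0] = -1
x[1] = 0
x[2] = 3
x[3] = -1
x[4] = -3

x = [-1, 0, 3, -1, -3]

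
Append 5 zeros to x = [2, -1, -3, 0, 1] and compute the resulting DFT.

Original 5-point DFT: [-1, 4.4271+3.6655i, 1.0729-1.6776i, 1.0729+1.6776i, 4.4271-3.6655i]
Zero-padded 10-point DFT provides frequency interpolation.

DFT_10([x, 0, ...]) = [-1, -0.5451+2.8532i, 4.4271+3.6655i, 5.0451-1.7634i, 1.0729-1.6776i, 1, 1.0729+1.6776i, 5.0451+1.7634i, 4.4271-3.6655i, -0.5451-2.8532i]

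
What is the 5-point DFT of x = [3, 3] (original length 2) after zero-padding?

Original 2-point DFT: [6, 0]
Zero-padded 5-point DFT provides frequency interpolation.

DFT_5([x, 0, ...]) = [6, 3.9271-2.8532i, 0.5729-1.7634i, 0.5729+1.7634i, 3.9271+2.8532i]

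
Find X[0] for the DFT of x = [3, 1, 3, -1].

X[0] = Σ(n=0 to 3) x[n] · ω_4^0 = Σ x[n]
= (3) + (1) + (3) + (-1)

X[0] = 6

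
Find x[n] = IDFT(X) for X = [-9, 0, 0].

x[n] = (1/3) Σ(k=0 to 2) X[k] · e^(2πikn/3)

Computing each x[n]:
x[0] = -3
x[1] = -3
x[2] = -3

x = [-3, -3, -3]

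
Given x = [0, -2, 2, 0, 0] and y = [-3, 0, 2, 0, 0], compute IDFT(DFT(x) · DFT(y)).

(x ⊛ y)[n] = Σ(m=0 to 4) x[m] · y[(n-m) mod 5]

Computing each output sample:
(x ⊛ y)[0] = 0
(x ⊛ y)[1] = 6
(x ⊛ y)[2] = -6
(x ⊛ y)[3] = -4
(x ⊛ y)[4] = 4

x ⊛ y = [0, 6, -6, -4, 4]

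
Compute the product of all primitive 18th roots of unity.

The primitive 18th roots of unity are ω_18^k for k coprime to 18: k ∈ {1, 5, 7, 11, 13, 17}
Their product equals the constant term of the cyclotomic polynomial Φ_18(x) up to sign.
For n ≥ 3, the product of all primitive nth roots of unity is 1. (For n=1 it is 1; for n=2 it is -1.)

1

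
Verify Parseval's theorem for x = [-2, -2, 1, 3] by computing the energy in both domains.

Time domain:
Σ|x[n]|² = |-2|² + |-2|² + |1|² + |3|² = 18.0000

Frequency domain:
(1/4)Σ|X[k]|² = (1/4)(|0|² + |-3+5i|² + |-2|² + |-3-5i|²) = (1/4)·72.0000 = 18.0000

Both sides agree, confirming Parseval's theorem.

Σ|x[n]|² = (1/N)Σ|X[k]|² = 18.0000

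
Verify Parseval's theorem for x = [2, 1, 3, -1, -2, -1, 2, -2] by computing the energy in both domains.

Time domain:
Σ|x[n]|² = |2|² + |1|² + |3|² + |-1|² + |-2|² + |-1|² + |2|² + |-2|² = 28.0000

Frequency domain:
(1/8)Σ|X[k]|² = (1/8)(|2|² + |4.7071-3.1213i|² + |-5-3i|² + |3.2929-1.1213i|² + |8|² + |3.2929+1.1213i|² + |-5+3i|² + |4.7071+3.1213i|²) = (1/8)·224.0000 = 28.0000

Both sides agree, confirming Parseval's theorem.

Σ|x[n]|² = (1/N)Σ|X[k]|² = 28.0000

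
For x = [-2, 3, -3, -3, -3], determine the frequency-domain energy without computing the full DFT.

Parseval: Σ|x[n]|² = (1/N)Σ|X[k]|², so Σ|X[k]|² = N·Σ|x[n]|² = 5·40.0000

Σ|X[k]|² = N·Σ|x[n]|² = 5·40.0000 = 200.0000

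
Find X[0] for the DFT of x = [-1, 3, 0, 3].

X[0] = Σ(n=0 to 3) x[n] · ω_4^0 = Σ x[n]
= (-1) + (3) + (0) + (3)

X[0] = 5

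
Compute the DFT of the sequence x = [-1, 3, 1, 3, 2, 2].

X[k] = Σ(n=0 to 5) x[n] · ω_6^(nk)
where ω_6 = e^(-2πi/6)

Computing each X[k]:
X[0] = 10
X[1] = -3
X[2] = -2.0000-1.7321i
X[3] = -6
X[4] = -2.0000+1.7321i
X[5] = -3

X = [10, -3, -2.0000-1.7321i, -6, -2.0000+1.7321i, -3]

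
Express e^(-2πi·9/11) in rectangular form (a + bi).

ω_11^9 = e^(-2πi·9/11)
= cos(-2π·9/11) + i·sin(-2π·9/11)
= cos(-18π/11) + i·sin(-18π/11)

ω_11^9 = cos(-18π/11) + i·sin(-18π/11) = 0.4154+0.9096i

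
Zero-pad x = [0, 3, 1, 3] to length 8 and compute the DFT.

Original 4-point DFT: [7, -1, -5, -1]
Zero-padded 8-point DFT provides frequency interpolation.

DFT_8([x, 0, ...]) = [7, -5.2426i, -1, -3.2426i, -5, 3.2426i, -1, 5.2426i]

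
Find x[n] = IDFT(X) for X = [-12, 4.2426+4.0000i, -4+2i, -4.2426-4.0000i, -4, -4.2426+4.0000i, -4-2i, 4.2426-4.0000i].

x[n] = (1/8) Σ(k=0 to 7) X[k] · e^(2πikn/8)

Computing each x[n]:
x[0] = -3
x[1] = 0
x[2] = -3
x[3] = -2
x[4] = -3
x[5] = -3
x[6] = 1
x[7] = 1

x = [-3, 0, -3, -2, -3, -3, 1, 1]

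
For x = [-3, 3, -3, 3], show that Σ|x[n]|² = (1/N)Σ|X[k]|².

Time domain:
Σ|x[n]|² = |-3|² + |3|² + |-3|² + |3|² = 36.0000

Frequency domain:
(1/4)Σ|X[k]|² = (1/4)(|0|² + |0|² + |-12|² + |0|²) = (1/4)·144.0000 = 36.0000

Both sides agree, confirming Parseval's theorem.

Σ|x[n]|² = (1/N)Σ|X[k]|² = 36.0000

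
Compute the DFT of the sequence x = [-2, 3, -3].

X[k] = Σ(n=0 to 2) x[n] · ω_3^(nk)
where ω_3 = e^(-2πi/3)

Computing each X[k]:
X[0] = -2
X[1] = -2.0000-5.1962i
X[2] = -2.0000+5.1962i

X = [-2, -2.0000-5.1962i, -2.0000+5.1962i]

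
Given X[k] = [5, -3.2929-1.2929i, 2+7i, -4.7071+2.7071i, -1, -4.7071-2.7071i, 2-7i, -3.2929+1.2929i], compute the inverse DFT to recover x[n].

x[n] = (1/8) Σ(k=0 to 7) X[k] · e^(2πikn/8)

Computing each x[n]:
x[0] = -1
x[1] = -1
x[2] = 1
x[3] = 2
x[4] = 3
x[5] = -1
x[6] = -1
x[7] = 3

x = [-1, -1, 1, 2, 3, -1, -1, 3]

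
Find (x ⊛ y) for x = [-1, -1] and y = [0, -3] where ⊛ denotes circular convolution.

(x ⊛ y)[n] = Σ(m=0 to 1) x[m] · y[(n-m) mod 2]

Computing each output sample:
(x ⊛ y)[0] = 3
(x ⊛ y)[1] = 3

x ⊛ y = [3, 3]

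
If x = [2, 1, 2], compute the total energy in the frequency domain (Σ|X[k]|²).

Parseval: Σ|x[n]|² = (1/N)Σ|X[k]|², so Σ|X[k]|² = N·Σ|x[n]|² = 3·9.0000

Σ|X[k]|² = N·Σ|x[n]|² = 3·9.0000 = 27.0000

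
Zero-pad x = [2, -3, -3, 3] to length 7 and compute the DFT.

Original 4-point DFT: [-1, 5+6i, -1, 5-6i]
Zero-padded 7-point DFT provides frequency interpolation.

DFT_7([x, 0, ...]) = [-1, -1.9058+3.9686i, 7.2409+3.9686i, 2.1649-3.9686i, 2.1649+3.9686i, 7.2409-3.9686i, -1.9058-3.9686i]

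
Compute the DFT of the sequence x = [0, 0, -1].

X[k] = Σ(n=0 to 2) x[n] · ω_3^(nk)
where ω_3 = e^(-2πi/3)

Computing each X[k]:
X[0] = -1
X[1] = 0.5000-0.8660i
X[2] = 0.5000+0.8660i

X = [-1, 0.5000-0.8660i, 0.5000+0.8660i]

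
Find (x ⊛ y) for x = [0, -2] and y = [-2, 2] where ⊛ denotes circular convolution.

(x ⊛ y)[n] = Σ(m=0 to 1) x[m] · y[(n-m) mod 2]

Computing each output sample:
(x ⊛ y)[0] = -4
(x ⊛ y)[1] = 4

x ⊛ y = [-4, 4]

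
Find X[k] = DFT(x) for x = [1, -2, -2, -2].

X[k] = Σ(n=0 to 3) x[n] · ω_4^(nk)
where ω_4 = e^(-2πi/4)

Computing each X[k]:
X[0] = -5
X[1] = 3
X[2] = 3
X[3] = 3

X = [-5, 3, 3, 3]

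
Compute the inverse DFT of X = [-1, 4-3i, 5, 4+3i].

x[n] = (1/4) Σ(k=0 to 3) X[k] · e^(2πikn/4)

Computing each x[n]:
x[0] = 3
x[1] = 0
x[2] = -1
x[3] = -3

x = [3, 0, -1, -3]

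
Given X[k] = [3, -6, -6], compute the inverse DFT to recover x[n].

x[n] = (1/3) Σ(k=0 to 2) X[k] · e^(2πikn/3)

Computing each x[n]:
x[0] = -3
x[1] = 3
x[2] = 3

x = [-3, 3, 3]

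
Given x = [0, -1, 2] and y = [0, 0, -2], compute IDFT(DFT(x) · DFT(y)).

(x ⊛ y)[n] = Σ(m=0 to 2) x[m] · y[(n-m) mod 3]

Computing each output sample:
(x ⊛ y)[0] = 2
(x ⊛ y)[1] = -4
(x ⊛ y)[2] = 0

x ⊛ y = [2, -4, 0]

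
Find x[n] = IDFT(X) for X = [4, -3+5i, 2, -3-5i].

x[n] = (1/4) Σ(k=0 to 3) X[k] · e^(2πikn/4)

Computing each x[n]:
x[0] = 0
x[1] = -2
x[2] = 3
x[3] = 3

x = [0, -2, 3, 3]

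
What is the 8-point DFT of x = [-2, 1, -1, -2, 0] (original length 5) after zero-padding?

Original 5-point DFT: [-4, 0.7361-1.5388i, -3.7361+0.3633i, -3.7361-0.3633i, 0.7361+1.5388i]
Zero-padded 8-point DFT provides frequency interpolation.

DFT_8([x, 0, ...]) = [-4, 0.1213+1.7071i, -1-3i, -4.1213-0.2929i, -2, -4.1213+0.2929i, -1+3i, 0.1213-1.7071i]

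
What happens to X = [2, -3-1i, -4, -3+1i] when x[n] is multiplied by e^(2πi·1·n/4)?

Modulation property: DFT(ω_4^(-1n)·x[n]) = X[(k-1) mod 4], so circularly shift X by 1 positions.

X[k-1] = [-3+1i, 2, -3-1i, -4]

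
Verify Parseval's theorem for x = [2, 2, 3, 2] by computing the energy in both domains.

Time domain:
Σ|x[n]|² = |2|² + |2|² + |3|² + |2|² = 21.0000

Frequency domain:
(1/4)Σ|X[k]|² = (1/4)(|9|² + |-1|² + |1|² + |-1|²) = (1/4)·84.0000 = 21.0000

Both sides agree, confirming Parseval's theorem.

Σ|x[n]|² = (1/N)Σ|X[k]|² = 21.0000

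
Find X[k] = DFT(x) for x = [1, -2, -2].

X[k] = Σ(n=0 to 2) x[n] · ω_3^(nk)
where ω_3 = e^(-2πi/3)

Computing each X[k]:
X[0] = -3
X[1] = 3
X[2] = 3

X = [-3, 3, 3]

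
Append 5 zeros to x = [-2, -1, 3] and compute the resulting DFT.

Original 3-point DFT: [0, -3.0000+3.4641i, -3.0000-3.4641i]
Zero-padded 8-point DFT provides frequency interpolation.

DFT_8([x, 0, ...]) = [0, -2.7071-2.2929i, -5+1i, -1.2929+3.7071i, 2, -1.2929-3.7071i, -5-1i, -2.7071+2.2929i]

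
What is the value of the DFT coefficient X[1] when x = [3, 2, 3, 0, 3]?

X[1] = Σ(n=0 to 4) x[n] · ω_5^(1n) where ω_5 = e^(-2πi/5)
= (3)·ω_5^0 + (2)·ω_5^1 + (3)·ω_5^2 + (0)·ω_5^3 + (3)·ω_5^4

X[1] = 2.1180-0.8123i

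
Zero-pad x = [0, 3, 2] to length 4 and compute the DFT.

Original 3-point DFT: [5, -2.5000-0.8660i, -2.5000+0.8660i]
Zero-padded 4-point DFT provides frequency interpolation.

DFT_4([x, 0, ...]) = [5, -2-3i, -1, -2+3i]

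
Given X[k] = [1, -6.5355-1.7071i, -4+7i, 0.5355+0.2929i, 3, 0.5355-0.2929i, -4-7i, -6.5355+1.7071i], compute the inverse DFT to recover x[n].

x[n] = (1/8) Σ(k=0 to 7) X[k] · e^(2πikn/8)

Computing each x[n]:
x[0] = -2
x[1] = -3
x[2] = 2
x[3] = 3
x[4] = 1
x[5] = -1
x[6] = 1
x[7] = 0

x = [-2, -3, 2, 3, 1, -1, 1, 0]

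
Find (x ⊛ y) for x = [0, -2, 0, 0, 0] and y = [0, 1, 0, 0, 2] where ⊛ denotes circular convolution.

(x ⊛ y)[n] = Σ(m=0 to 4) x[m] · y[(n-m) mod 5]

Computing each output sample:
(x ⊛ y)[0] = -4
(x ⊛ y)[1] = 0
(x ⊛ y)[2] = -2
(x ⊛ y)[3] = 0
(x ⊛ y)[4] = 0

x ⊛ y = [-4, 0, -2, 0, 0]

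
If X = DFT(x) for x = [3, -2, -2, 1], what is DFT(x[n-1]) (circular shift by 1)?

Time shift by 1: X_shifted[k] = ω_4^(1k) · X[k]
Shifted x = [1, 3, -2, -2]

DFT(x[n-1]) = [0, 3-5i, -2, 3+5i]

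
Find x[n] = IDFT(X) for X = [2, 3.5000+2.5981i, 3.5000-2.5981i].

x[n] = (1/3) Σ(k=0 to 2) X[k] · e^(2πikn/3)

Computing each x[n]:
x[0] = 3
x[1] = -2
x[2] = 1

x = [3, -2, 1]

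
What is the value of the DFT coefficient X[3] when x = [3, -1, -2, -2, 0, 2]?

X[3] = Σ(n=0 to 5) x[n] · ω_6^(3n) where ω_6 = e^(-2πi/6)
= (3)·ω_6^0 + (-1)·ω_6^3 + (-2)·ω_6^6 + (-2)·ω_6^9 + (0)·ω_6^12 + (2)·ω_6^15

X[3] = 2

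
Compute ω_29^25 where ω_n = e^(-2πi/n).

ω_29^25 = e^(-2πi·25/29)
= cos(-2π·25/29) + i·sin(-2π·25/29)
= cos(-50π/29) + i·sin(-50π/29)

ω_29^25 = cos(-50π/29) + i·sin(-50π/29) = 0.6474+0.7622i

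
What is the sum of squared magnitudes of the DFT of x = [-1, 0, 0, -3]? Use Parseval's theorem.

Parseval: Σ|x[n]|² = (1/N)Σ|X[k]|², so Σ|X[k]|² = N·Σ|x[n]|² = 4·10.0000

Σ|X[k]|² = N·Σ|x[n]|² = 4·10.0000 = 40.0000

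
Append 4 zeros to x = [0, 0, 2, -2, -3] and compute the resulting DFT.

Original 5-point DFT: [-3, -0.9271-5.2043i, 2.4271+2.0409i, 2.4271-2.0409i, -0.9271+5.2043i]
Zero-padded 9-point DFT provides frequency interpolation.

DFT_9([x, 0, ...]) = [-3, 4.1664+0.7885i, -3.1775-4.3445i, -1.5000+4.3301i, 2.0111+0.0632i, 2.0111-0.0632i, -1.5000-4.3301i, -3.1775+4.3445i, 4.1664-0.7885i]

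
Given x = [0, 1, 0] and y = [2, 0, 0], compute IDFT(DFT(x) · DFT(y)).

(x ⊛ y)[n] = Σ(m=0 to 2) x[m] · y[(n-m) mod 3]

Computing each output sample:
(x ⊛ y)[0] = 0
(x ⊛ y)[1] = 2
(x ⊛ y)[2] = 0

x ⊛ y = [0, 2, 0]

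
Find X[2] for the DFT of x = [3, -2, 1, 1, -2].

X[2] = Σ(n=0 to 4) x[n] · ω_5^(2n) where ω_5 = e^(-2πi/5)
= (3)·ω_5^0 + (-2)·ω_5^2 + (1)·ω_5^4 + (1)·ω_5^6 + (-2)·ω_5^8

X[2] = 6.8541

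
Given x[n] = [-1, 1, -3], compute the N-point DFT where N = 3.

X[k] = Σ(n=0 to 2) x[n] · ω_3^(nk)
where ω_3 = e^(-2πi/3)

Computing each X[k]:
X[0] = -3
X[1] = -3.4641i
X[2] = 3.4641i

X = [-3, -3.4641i, 3.4641i]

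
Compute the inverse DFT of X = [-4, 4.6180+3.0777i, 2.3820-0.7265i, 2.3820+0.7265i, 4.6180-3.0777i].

x[n] = (1/5) Σ(k=0 to 4) X[k] · e^(2πikn/5)

Computing each x[n]:
x[0] = 2
x[1] = -2
x[2] = -3
x[3] = -1
x[4] = 0

x = [2, -2, -3, -1, 0]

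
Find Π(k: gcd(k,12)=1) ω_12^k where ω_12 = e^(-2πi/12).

The primitive 12th roots of unity are ω_12^k for k coprime to 12: k ∈ {1, 5, 7, 11}
Their product equals the constant term of the cyclotomic polynomial Φ_12(x) up to sign.
For n ≥ 3, the product of all primitive nth roots of unity is 1. (For n=1 it is 1; for n=2 it is -1.)

1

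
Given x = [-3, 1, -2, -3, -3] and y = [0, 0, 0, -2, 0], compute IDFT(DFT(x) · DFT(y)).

(x ⊛ y)[n] = Σ(m=0 to 4) x[m] · y[(n-m) mod 5]

Computing each output sample:
(x ⊛ y)[0] = 4
(x ⊛ y)[1] = 6
(x ⊛ y)[2] = 6
(x ⊛ y)[3] = 6
(x ⊛ y)[4] = -2

x ⊛ y = [4, 6, 6, 6, -2]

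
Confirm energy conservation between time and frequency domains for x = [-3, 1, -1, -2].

Time domain:
Σ|x[n]|² = |-3|² + |1|² + |-1|² + |-2|² = 15.0000

Frequency domain:
(1/4)Σ|X[k]|² = (1/4)(|-5|² + |-2-3i|² + |-3|² + |-2+3i|²) = (1/4)·60.0000 = 15.0000

Both sides agree, confirming Parseval's theorem.

Σ|x[n]|² = (1/N)Σ|X[k]|² = 15.0000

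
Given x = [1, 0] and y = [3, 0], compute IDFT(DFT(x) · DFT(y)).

(x ⊛ y)[n] = Σ(m=0 to 1) x[m] · y[(n-m) mod 2]

Computing each output sample:
(x ⊛ y)[0] = 3
(x ⊛ y)[1] = 0

x ⊛ y = [3, 0]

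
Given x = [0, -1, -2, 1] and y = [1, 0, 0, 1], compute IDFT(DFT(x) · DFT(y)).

(x ⊛ y)[n] = Σ(m=0 to 3) x[m] · y[(n-m) mod 4]

Computing each output sample:
(x ⊛ y)[0] = -1
(x ⊛ y)[1] = -3
(x ⊛ y)[2] = -1
(x ⊛ y)[3] = 1

x ⊛ y = [-1, -3, -1, 1]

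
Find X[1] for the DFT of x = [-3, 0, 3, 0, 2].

X[1] = Σ(n=0 to 4) x[n] · ω_5^(1n) where ω_5 = e^(-2πi/5)
= (-3)·ω_5^0 + (0)·ω_5^1 + (3)·ω_5^2 + (0)·ω_5^3 + (2)·ω_5^4

X[1] = -4.8090+0.1388i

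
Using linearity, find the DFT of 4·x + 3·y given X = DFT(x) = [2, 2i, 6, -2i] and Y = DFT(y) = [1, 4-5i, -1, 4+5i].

By linearity: DFT(4x + 3y) = 4·DFT(x) + 3·DFT(y)
= 4·[2, 2i, 6, -2i] + 3·[1, 4-5i, -1, 4+5i]

Computing element-wise:
Z[0] = 4·(2) + 3·(1) = 11
Z[1] = 4·(2i) + 3·(4-5i) = 12-7i
Z[2] = 4·(6) + 3·(-1) = 21
Z[3] = 4·(-2i) + 3·(4+5i) = 12+7i

DFT(4x + 3y) = 4·X + 3·Y = [11, 12-7i, 21, 12+7i]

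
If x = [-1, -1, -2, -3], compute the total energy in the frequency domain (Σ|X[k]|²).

Parseval: Σ|x[n]|² = (1/N)Σ|X[k]|², so Σ|X[k]|² = N·Σ|x[n]|² = 4·15.0000

Σ|X[k]|² = N·Σ|x[n]|² = 4·15.0000 = 60.0000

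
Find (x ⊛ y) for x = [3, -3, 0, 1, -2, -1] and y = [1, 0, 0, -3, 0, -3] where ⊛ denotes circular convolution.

(x ⊛ y)[n] = Σ(m=0 to 5) x[m] · y[(n-m) mod 6]

Computing each output sample:
(x ⊛ y)[0] = 9
(x ⊛ y)[1] = 3
(x ⊛ y)[2] = 0
(x ⊛ y)[3] = -2
(x ⊛ y)[4] = 10
(x ⊛ y)[5] = -10

x ⊛ y = [9, 3, 0, -2, 10, -10]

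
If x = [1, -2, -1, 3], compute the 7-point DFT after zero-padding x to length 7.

Original 4-point DFT: [1, 2+5i, -1, 2-5i]
Zero-padded 7-point DFT provides frequency interpolation.

DFT_7([x, 0, ...]) = [1, -2.7274+1.2369i, 4.2165+3.8615i, 1.5109-2.8388i, 1.5109+2.8388i, 4.2165-3.8615i, -2.7274-1.2369i]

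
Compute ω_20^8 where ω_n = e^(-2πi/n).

ω_20^8 = e^(-2πi·8/20)
= cos(-2π·8/20) + i·sin(-2π·8/20)
= cos(-16π/20) + i·sin(-16π/20)

ω_20^8 = cos(-16π/20) + i·sin(-16π/20) = -0.8090-0.5878i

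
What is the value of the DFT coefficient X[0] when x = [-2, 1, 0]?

X[0] = Σ(n=0 to 2) x[n] · ω_3^0 = Σ x[n]
= (-2) + (1) + (0)

X[0] = -1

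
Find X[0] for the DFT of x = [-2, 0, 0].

X[0] = Σ(n=0 to 2) x[n] · ω_3^0 = Σ x[n]
= (-2) + (0) + (0)

X[0] = -2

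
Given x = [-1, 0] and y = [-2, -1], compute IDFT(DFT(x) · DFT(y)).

(x ⊛ y)[n] = Σ(m=0 to 1) x[m] · y[(n-m) mod 2]

Computing each output sample:
(x ⊛ y)[0] = 2
(x ⊛ y)[1] = 1

x ⊛ y = [2, 1]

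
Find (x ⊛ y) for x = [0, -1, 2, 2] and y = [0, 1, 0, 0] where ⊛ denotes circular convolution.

(x ⊛ y)[n] = Σ(m=0 to 3) x[m] · y[(n-m) mod 4]

Computing each output sample:
(x ⊛ y)[0] = 2
(x ⊛ y)[1] = 0
(x ⊛ y)[2] = -1
(x ⊛ y)[3] = 2

x ⊛ y = [2, 0, -1, 2]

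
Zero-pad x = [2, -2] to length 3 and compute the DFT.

Original 2-point DFT: [0, 4]
Zero-padded 3-point DFT provides frequency interpolation.

DFT_3([x, 0, ...]) = [0, 3.0000+1.7321i, 3.0000-1.7321i]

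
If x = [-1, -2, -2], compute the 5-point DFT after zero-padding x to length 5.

Original 3-point DFT: [-5, 1, 1]
Zero-padded 5-point DFT provides frequency interpolation.

DFT_5([x, 0, ...]) = [-5, 3.0777i, -0.7265i, 0.7265i, -3.0777i]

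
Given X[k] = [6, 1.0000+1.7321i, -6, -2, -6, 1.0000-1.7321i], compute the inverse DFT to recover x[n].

x[n] = (1/6) Σ(k=0 to 5) X[k] · e^(2πikn/6)

Computing each x[n]:
x[0] = -1
x[1] = 2
x[2] = 1
x[3] = -1
x[4] = 2
x[5] = 3

x = [-1, 2, 1, -1, 2, 3]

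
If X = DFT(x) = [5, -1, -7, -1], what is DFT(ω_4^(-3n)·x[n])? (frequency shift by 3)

Modulation property: DFT(ω_4^(-3n)·x[n]) = X[(k-3) mod 4], so circularly shift X by 3 positions.

X[k-3] = [-1, -7, -1, 5]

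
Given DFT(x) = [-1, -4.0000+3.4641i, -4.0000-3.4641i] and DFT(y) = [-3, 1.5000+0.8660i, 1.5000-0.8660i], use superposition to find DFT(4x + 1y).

By linearity: DFT(4x + 1y) = 4·DFT(x) + 1·DFT(y)
= 4·[-1, -4.0000+3.4641i, -4.0000-3.4641i] + 1·[-3, 1.5000+0.8660i, 1.5000-0.8660i]

Computing element-wise:
Z[0] = 4·(-1) + 1·(-3) = -7
Z[1] = 4·(-4.0000+3.4641i) + 1·(1.5000+0.8660i) = -14.5000+14.7224i
Z[2] = 4·(-4.0000-3.4641i) + 1·(1.5000-0.8660i) = -14.5000-14.7224i

DFT(4x + 1y) = 4·X + 1·Y = [-7, -14.5000+14.7224i, -14.5000-14.7224i]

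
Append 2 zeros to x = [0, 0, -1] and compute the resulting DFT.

Original 3-point DFT: [-1, 0.5000-0.8660i, 0.5000+0.8660i]
Zero-padded 5-point DFT provides frequency interpolation.

DFT_5([x, 0, ...]) = [-1, 0.8090+0.5878i, -0.3090-0.9511i, -0.3090+0.9511i, 0.8090-0.5878i]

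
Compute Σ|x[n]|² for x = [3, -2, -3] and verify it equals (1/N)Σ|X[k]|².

Time domain:
Σ|x[n]|² = |3|² + |-2|² + |-3|² = 22.0000

Frequency domain:
(1/3)Σ|X[k]|² = (1/3)(|-2|² + |5.5000-0.8660i|² + |5.5000+0.8660i|²) = (1/3)·66.0000 = 22.0000

Both sides agree, confirming Parseval's theorem.

Σ|x[n]|² = (1/N)Σ|X[k]|² = 22.0000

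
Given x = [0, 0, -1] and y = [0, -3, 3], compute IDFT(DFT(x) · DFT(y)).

(x ⊛ y)[n] = Σ(m=0 to 2) x[m] · y[(n-m) mod 3]

Computing each output sample:
(x ⊛ y)[0] = 3
(x ⊛ y)[1] = -3
(x ⊛ y)[2] = 0

x ⊛ y = [3, -3, 0]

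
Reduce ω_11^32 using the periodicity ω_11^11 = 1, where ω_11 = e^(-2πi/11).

Since ω_11^11 = 1, powers reduce modulo 11.
32 mod 11 = 10
So ω_11^32 = ω_11^10 = e^(-2πi·10/11)

ω_11^32 = ω_11^10 = 0.8413+0.5406i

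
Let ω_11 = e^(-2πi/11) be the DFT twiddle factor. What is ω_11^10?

ω_11^10 = e^(-2πi·10/11)
= cos(-2π·10/11) + i·sin(-2π·10/11)
= cos(-20π/11) + i·sin(-20π/11)

ω_11^10 = cos(-20π/11) + i·sin(-20π/11) = 0.8413+0.5406i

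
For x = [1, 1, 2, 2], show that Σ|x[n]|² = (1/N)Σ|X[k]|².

Time domain:
Σ|x[n]|² = |1|² + |1|² + |2|² + |2|² = 10.0000

Frequency domain:
(1/4)Σ|X[k]|² = (1/4)(|6|² + |-1+1i|² + |0|² + |-1-1i|²) = (1/4)·40.0000 = 10.0000

Both sides agree, confirming Parseval's theorem.

Σ|x[n]|² = (1/N)Σ|X[k]|² = 10.0000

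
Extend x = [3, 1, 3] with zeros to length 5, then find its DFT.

Original 3-point DFT: [7, 1.0000+1.7321i, 1.0000-1.7321i]
Zero-padded 5-point DFT provides frequency interpolation.

DFT_5([x, 0, ...]) = [7, 0.8820-2.7144i, 3.1180+2.2654i, 3.1180-2.2654i, 0.8820+2.7144i]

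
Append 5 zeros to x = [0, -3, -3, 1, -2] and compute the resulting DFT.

Original 5-point DFT: [-7, 0.0729+3.3022i, 3.4271-3.2164i, 3.4271+3.2164i, 0.0729-3.3022i]
Zero-padded 10-point DFT provides frequency interpolation.

DFT_10([x, 0, ...]) = [-7, -2.0451+4.8410i, 0.0729+3.3022i, 3.5451+3.5797i, 3.4271-3.2164i, -3, 3.4271+3.2164i, 3.5451-3.5797i, 0.0729-3.3022i, -2.0451-4.8410i]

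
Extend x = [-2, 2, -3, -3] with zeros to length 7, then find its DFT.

Original 4-point DFT: [-6, 1-5i, -4, 1+5i]
Zero-padded 7-point DFT provides frequency interpolation.

DFT_7([x, 0, ...]) = [-6, 2.6174+2.6628i, -1.6126-5.5970i, -5.0048-0.2885i, -5.0048+0.2885i, -1.6126+5.5970i, 2.6174-2.6628i]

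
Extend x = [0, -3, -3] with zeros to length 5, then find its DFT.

Original 3-point DFT: [-6, 3, 3]
Zero-padded 5-point DFT provides frequency interpolation.

DFT_5([x, 0, ...]) = [-6, 1.5000+4.6165i, 1.5000-1.0898i, 1.5000+1.0898i, 1.5000-4.6165i]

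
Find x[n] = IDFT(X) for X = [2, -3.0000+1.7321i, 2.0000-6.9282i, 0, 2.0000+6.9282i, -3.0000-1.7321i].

x[n] = (1/6) Σ(k=0 to 5) X[k] · e^(2πikn/6)

Computing each x[n]:
x[0] = 0
x[1] = 1
x[2] = -2
x[3] = 2
x[4] = 3
x[5] = -2

x = [0, 1, -2, 2, 3, -2]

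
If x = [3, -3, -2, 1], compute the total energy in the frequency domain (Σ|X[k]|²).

Parseval: Σ|x[n]|² = (1/N)Σ|X[k]|², so Σ|X[k]|² = N·Σ|x[n]|² = 4·23.0000

Σ|X[k]|² = N·Σ|x[n]|² = 4·23.0000 = 92.0000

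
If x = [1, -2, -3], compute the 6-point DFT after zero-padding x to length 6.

Original 3-point DFT: [-4, 3.5000-0.8660i, 3.5000+0.8660i]
Zero-padded 6-point DFT provides frequency interpolation.

DFT_6([x, 0, ...]) = [-4, 1.5000+4.3301i, 3.5000-0.8660i, 0, 3.5000+0.8660i, 1.5000-4.3301i]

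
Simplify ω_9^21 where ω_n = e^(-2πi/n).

Since ω_9^9 = 1, powers reduce modulo 9.
21 mod 9 = 3
So ω_9^21 = ω_9^3 = e^(-2πi·3/9)

ω_9^21 = ω_9^3 = -0.5000-0.8660i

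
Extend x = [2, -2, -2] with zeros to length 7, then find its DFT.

Original 3-point DFT: [-2, 4, 4]
Zero-padded 7-point DFT provides frequency interpolation.

DFT_7([x, 0, ...]) = [-2, 1.1981+3.5135i, 4.2470+1.0821i, 2.5550-0.6959i, 2.5550+0.6959i, 4.2470-1.0821i, 1.1981-3.5135i]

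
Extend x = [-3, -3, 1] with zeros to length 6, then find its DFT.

Original 3-point DFT: [-5, -2.0000+3.4641i, -2.0000-3.4641i]
Zero-padded 6-point DFT provides frequency interpolation.

DFT_6([x, 0, ...]) = [-5, -5.0000+1.7321i, -2.0000+3.4641i, 1, -2.0000-3.4641i, -5.0000-1.7321i]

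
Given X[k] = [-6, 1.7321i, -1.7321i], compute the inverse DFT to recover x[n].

x[n] = (1/3) Σ(k=0 to 2) X[k] · e^(2πikn/3)

Computing each x[n]:
x[0] = -2
x[1] = -3
x[2] = -1

x = [-2, -3, -1]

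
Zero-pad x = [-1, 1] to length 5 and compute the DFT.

Original 2-point DFT: [0, -2]
Zero-padded 5-point DFT provides frequency interpolation.

DFT_5([x, 0, ...]) = [0, -0.6910-0.9511i, -1.8090-0.5878i, -1.8090+0.5878i, -0.6910+0.9511i]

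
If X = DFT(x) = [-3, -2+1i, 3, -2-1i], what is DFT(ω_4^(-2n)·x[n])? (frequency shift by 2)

Modulation property: DFT(ω_4^(-2n)·x[n]) = X[(k-2) mod 4], so circularly shift X by 2 positions.

X[k-2] = [3, -2-1i, -3, -2+1i]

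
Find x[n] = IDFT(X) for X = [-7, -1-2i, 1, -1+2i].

x[n] = (1/4) Σ(k=0 to 3) X[k] · e^(2πikn/4)

Computing each x[n]:
x[0] = -2
x[1] = -1
x[2] = -1
x[3] = -3

x = [-2, -1, -1, -3]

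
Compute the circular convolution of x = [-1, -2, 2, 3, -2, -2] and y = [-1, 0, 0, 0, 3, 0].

(x ⊛ y)[n] = Σ(m=0 to 5) x[m] · y[(n-m) mod 6]

Computing each output sample:
(x ⊛ y)[0] = 7
(x ⊛ y)[1] = 11
(x ⊛ y)[2] = -8
(x ⊛ y)[3] = -9
(x ⊛ y)[4] = -1
(x ⊛ y)[5] = -4

x ⊛ y = [7, 11, -8, -9, -1, -4]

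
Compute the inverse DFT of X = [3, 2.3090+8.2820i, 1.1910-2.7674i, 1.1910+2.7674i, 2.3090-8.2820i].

x[n] = (1/5) Σ(k=0 to 4) X[k] · e^(2πikn/5)

Computing each x[n]:
x[0] = 2
x[1] = -2
x[2] = -3
x[3] = 3
x[4] = 3

x = [2, -2, -3, 3, 3]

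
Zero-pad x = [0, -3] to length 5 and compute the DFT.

Original 2-point DFT: [-3, 3]
Zero-padded 5-point DFT provides frequency interpolation.

DFT_5([x, 0, ...]) = [-3, -0.9271+2.8532i, 2.4271+1.7634i, 2.4271-1.7634i, -0.9271-2.8532i]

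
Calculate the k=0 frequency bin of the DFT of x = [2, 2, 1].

X[0] = Σ(n=0 to 2) x[n] · ω_3^0 = Σ x[n]
= (2) + (2) + (1)

X[0] = 5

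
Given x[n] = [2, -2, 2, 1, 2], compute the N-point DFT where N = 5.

X[k] = Σ(n=0 to 4) x[n] · ω_5^(nk)
where ω_5 = e^(-2πi/5)

Computing each X[k]:
X[0] = 5
X[1] = -0.4271+3.2164i
X[2] = 2.9271+3.3022i
X[3] = 2.9271-3.3022i
X[4] = -0.4271-3.2164i

X = [5, -0.4271+3.2164i, 2.9271+3.3022i, 2.9271-3.3022i, -0.4271-3.2164i]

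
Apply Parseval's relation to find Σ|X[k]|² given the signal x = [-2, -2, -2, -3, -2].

Parseval: Σ|x[n]|² = (1/N)Σ|X[k]|², so Σ|X[k]|² = N·Σ|x[n]|² = 5·25.0000

Σ|X[k]|² = N·Σ|x[n]|² = 5·25.0000 = 125.0000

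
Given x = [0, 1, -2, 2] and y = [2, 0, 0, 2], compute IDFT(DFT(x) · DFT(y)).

(x ⊛ y)[n] = Σ(m=0 to 3) x[m] · y[(n-m) mod 4]

Computing each output sample:
(x ⊛ y)[0] = 2
(x ⊛ y)[1] = -2
(x ⊛ y)[2] = 0
(x ⊛ y)[3] = 4

x ⊛ y = [2, -2, 0, 4]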